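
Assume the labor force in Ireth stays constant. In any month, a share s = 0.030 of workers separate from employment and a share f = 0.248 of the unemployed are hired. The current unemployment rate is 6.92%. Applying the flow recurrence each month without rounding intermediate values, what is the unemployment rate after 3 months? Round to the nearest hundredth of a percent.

Unemployment rate after three months ≈ 9.33%.

With a fixed labor force, u_{t+1} = u_t + s·(1−u_t) − f·u_t = u_t·(1−s−f) + s.
Here 1−s−f = 0.722 and s = 0.030.
u_1 = 0.069200 × 0.722 + 0.030 = 0.079962.
u_2 = 0.079962 × 0.722 + 0.030 = 0.087733.
u_3 = 0.087733 × 0.722 + 0.030 = 0.093343.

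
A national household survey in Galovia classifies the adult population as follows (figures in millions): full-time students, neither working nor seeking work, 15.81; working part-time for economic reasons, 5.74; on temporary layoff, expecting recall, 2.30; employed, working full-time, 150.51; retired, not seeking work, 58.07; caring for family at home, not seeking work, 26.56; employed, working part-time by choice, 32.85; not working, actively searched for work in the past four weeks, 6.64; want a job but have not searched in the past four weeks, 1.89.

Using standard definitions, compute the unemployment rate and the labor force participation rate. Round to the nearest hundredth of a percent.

Employed = 5.74 + 150.51 + 32.85 = 189.10 million (anyone who worked, including part-time for economic reasons, counts as employed).
Unemployed = 2.30 + 6.64 = 8.94 million (jobless and actively searching, or on temporary layoff).
Labor force = 189.10 + 8.94 = 198.04 million.
Not in labor force = 15.81 + 58.07 + 26.56 + 1.89 = 102.33 million (those not working and not actively searching are outside the labor force — including those who want a job but have given up searching).
Civilian working-age population = 198.04 + 102.33 = 300.37 million.
Unemployment rate = 8.94 / 198.04 = 4.51%.
Labor force participation rate = 198.04 / 300.37 = 65.93%.

Unemployment rate ≈ 4.51%; labor force participation rate ≈ 65.93%.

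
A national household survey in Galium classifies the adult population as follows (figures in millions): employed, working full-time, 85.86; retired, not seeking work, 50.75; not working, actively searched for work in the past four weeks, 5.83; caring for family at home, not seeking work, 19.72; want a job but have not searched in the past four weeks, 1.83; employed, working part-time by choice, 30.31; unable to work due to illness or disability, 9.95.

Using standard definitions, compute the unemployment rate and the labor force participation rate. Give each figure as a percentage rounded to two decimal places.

Employed = 85.86 + 30.31 = 116.17 million.
Unemployed = 5.83 million.
Labor force = 116.17 + 5.83 = 122.00 million.
Not in labor force = 50.75 + 19.72 + 1.83 + 9.95 = 82.25 million (those not working and not actively searching are outside the labor force — including those who want a job but have given up searching).
Civilian working-age population = 122.00 + 82.25 = 204.25 million.
Unemployment rate = 5.83 / 122.00 = 4.78%.
Labor force participation rate = 122.00 / 204.25 = 59.73%.

Unemployment rate ≈ 4.78%; labor force participation rate ≈ 59.73%.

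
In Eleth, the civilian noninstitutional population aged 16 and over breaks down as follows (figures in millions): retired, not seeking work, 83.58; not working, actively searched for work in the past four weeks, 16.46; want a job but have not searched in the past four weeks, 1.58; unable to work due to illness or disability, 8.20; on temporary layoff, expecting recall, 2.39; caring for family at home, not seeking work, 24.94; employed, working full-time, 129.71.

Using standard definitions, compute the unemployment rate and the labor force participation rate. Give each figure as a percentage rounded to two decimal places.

Unemployment rate ≈ 12.69%; labor force participation rate ≈ 55.67%.

Employed = 129.71 million.
Unemployed = 16.46 + 2.39 = 18.85 million (jobless and actively searching, or on temporary layoff).
Labor force = 129.71 + 18.85 = 148.56 million.
Not in labor force = 83.58 + 1.58 + 8.20 + 24.94 = 118.30 million (those not working and not actively searching are outside the labor force — including those who want a job but have given up searching).
Civilian working-age population = 148.56 + 118.30 = 266.86 million.
Unemployment rate = 18.85 / 148.56 = 12.69%.
Labor force participation rate = 148.56 / 266.86 = 55.67%.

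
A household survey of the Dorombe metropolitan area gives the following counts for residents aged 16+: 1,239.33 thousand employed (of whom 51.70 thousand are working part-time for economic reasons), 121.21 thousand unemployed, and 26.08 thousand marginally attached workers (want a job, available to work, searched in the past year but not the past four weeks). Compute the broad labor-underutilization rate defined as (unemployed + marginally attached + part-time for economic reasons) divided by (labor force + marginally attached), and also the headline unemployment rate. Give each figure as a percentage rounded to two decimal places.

Labor force = 1,239.33 + 121.21 = 1,360.54 thousand.
Numerator = 121.21 + 26.08 + 51.70 = 198.99 thousand.
Denominator = 1,360.54 + 26.08 = 1,386.62 thousand.
Broad rate = 198.99 / 1,386.62 = 14.35%.
Headline unemployment rate = 121.21 / 1,360.54 = 8.91%.

Broad underutilization rate ≈ 14.35%; headline unemployment rate ≈ 8.91%.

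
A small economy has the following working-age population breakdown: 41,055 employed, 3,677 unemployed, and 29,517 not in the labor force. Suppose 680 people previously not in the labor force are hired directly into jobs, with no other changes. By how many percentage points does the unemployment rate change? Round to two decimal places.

Initially, labor force = 41,055 + 3,677 = 44,732, so u = 3,677/44,732 = 8.22%.
After the change, employed and labor force both rise by 680; unemployed unchanged → E = 41,735, U = 3,677, labor force = 45,412.
New unemployment rate = 3,677 / 45,412 = 8.10%.
Change = 8.10% − 8.22% = −0.12 percentage points.

The unemployment rate changes by −0.12 percentage points.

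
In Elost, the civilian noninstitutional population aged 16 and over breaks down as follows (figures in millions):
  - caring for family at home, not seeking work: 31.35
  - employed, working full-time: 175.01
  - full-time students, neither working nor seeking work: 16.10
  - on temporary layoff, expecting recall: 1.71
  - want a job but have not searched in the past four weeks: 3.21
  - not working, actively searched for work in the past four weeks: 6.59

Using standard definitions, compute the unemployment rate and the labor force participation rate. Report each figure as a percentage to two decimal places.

Employed = 175.01 million.
Unemployed = 1.71 + 6.59 = 8.30 million (jobless and actively searching, or on temporary layoff).
Labor force = 175.01 + 8.30 = 183.31 million.
Not in labor force = 31.35 + 16.10 + 3.21 = 50.66 million (those not working and not actively searching are outside the labor force — including those who want a job but have given up searching).
Civilian working-age population = 183.31 + 50.66 = 233.97 million.
Unemployment rate = 8.30 / 183.31 = 4.53%.
Labor force participation rate = 183.31 / 233.97 = 78.35%.

Unemployment rate ≈ 4.53%; labor force participation rate ≈ 78.35%.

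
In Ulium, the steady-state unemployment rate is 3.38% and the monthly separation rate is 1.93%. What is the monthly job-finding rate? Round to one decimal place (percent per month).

From u* = s/(s+f): f = s·(1−u)/u.
f = 1.93 × (1 − 0.0338) / 0.0338 = 1.8648 / 0.0338 ≈ 55.2% per month.

Job-finding rate ≈ 55.2% per month.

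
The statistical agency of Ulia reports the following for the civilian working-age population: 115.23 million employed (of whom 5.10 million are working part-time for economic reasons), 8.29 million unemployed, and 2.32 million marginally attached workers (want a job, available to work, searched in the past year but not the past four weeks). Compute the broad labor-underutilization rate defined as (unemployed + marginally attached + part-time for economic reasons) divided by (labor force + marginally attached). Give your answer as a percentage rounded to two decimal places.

Broad underutilization rate ≈ 12.48%.

Labor force = 115.23 + 8.29 = 123.52 million.
Numerator = 8.29 + 2.32 + 5.10 = 15.71 million.
Denominator = 123.52 + 2.32 = 125.84 million.
Broad rate = 15.71 / 125.84 = 12.48%.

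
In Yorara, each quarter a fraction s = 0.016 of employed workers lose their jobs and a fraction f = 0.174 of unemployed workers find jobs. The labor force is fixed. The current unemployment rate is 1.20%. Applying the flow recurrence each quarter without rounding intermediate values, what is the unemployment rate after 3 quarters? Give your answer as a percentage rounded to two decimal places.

Unemployment rate after three quarters ≈ 4.58%.

With a fixed labor force, u_{t+1} = u_t + s·(1−u_t) − f·u_t = u_t·(1−s−f) + s.
Here 1−s−f = 0.810 and s = 0.016.
u_1 = 0.012000 × 0.810 + 0.016 = 0.025720.
u_2 = 0.025720 × 0.810 + 0.016 = 0.036833.
u_3 = 0.036833 × 0.810 + 0.016 = 0.045835.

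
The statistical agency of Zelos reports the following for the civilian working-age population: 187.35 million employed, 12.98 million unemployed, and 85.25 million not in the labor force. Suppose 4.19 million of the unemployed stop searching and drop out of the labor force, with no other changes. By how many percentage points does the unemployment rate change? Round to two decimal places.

Initially, labor force = 187.35 + 12.98 = 200.33 million, so u = 12.98/200.33 = 6.48%.
After the change, unemployed and labor force both fall by 4.19 → E = 187.35, U = 8.79, labor force = 196.14 million.
New unemployment rate = 8.79 / 196.14 = 4.48%.
Change = 4.48% − 6.48% = −2.00 percentage points.

The unemployment rate changes by −2.00 percentage points.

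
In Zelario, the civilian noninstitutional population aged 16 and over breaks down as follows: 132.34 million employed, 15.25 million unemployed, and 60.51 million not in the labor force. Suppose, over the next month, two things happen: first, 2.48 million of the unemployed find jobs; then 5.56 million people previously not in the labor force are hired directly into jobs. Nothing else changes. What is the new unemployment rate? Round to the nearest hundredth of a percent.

New unemployment rate ≈ 8.34%.

Initially, labor force = 132.34 + 15.25 = 147.59 million, so u = 15.25/147.59 = 10.33%.
After the first change, unemployed falls and employed rises by 2.48; labor force unchanged → E = 134.82, U = 12.77, labor force = 147.59 million.
After the second change, employed and labor force both rise by 5.56; unemployed unchanged → E = 140.38, U = 12.77, labor force = 153.15 million.
New unemployment rate = 12.77 / 153.15 = 8.34%.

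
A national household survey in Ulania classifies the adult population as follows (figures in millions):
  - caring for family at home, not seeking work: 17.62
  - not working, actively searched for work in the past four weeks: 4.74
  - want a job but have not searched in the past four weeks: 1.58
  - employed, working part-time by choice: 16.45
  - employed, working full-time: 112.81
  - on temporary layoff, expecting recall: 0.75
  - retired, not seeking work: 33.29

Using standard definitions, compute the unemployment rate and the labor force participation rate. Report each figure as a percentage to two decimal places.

Employed = 16.45 + 112.81 = 129.26 million.
Unemployed = 4.74 + 0.75 = 5.49 million (jobless and actively searching, or on temporary layoff).
Labor force = 129.26 + 5.49 = 134.75 million.
Not in labor force = 17.62 + 1.58 + 33.29 = 52.49 million (those not working and not actively searching are outside the labor force — including those who want a job but have given up searching).
Civilian working-age population = 134.75 + 52.49 = 187.24 million.
Unemployment rate = 5.49 / 134.75 = 4.07%.
Labor force participation rate = 134.75 / 187.24 = 71.97%.

Unemployment rate ≈ 4.07%; labor force participation rate ≈ 71.97%.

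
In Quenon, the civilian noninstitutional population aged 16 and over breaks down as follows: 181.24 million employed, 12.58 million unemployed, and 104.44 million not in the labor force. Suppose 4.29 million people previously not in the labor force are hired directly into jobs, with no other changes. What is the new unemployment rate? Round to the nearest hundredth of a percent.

New unemployment rate ≈ 6.35%.

Initially, labor force = 181.24 + 12.58 = 193.82 million, so u = 12.58/193.82 = 6.49%.
After the change, employed and labor force both rise by 4.29; unemployed unchanged → E = 185.53, U = 12.58, labor force = 198.11 million.
New unemployment rate = 12.58 / 198.11 = 6.35%.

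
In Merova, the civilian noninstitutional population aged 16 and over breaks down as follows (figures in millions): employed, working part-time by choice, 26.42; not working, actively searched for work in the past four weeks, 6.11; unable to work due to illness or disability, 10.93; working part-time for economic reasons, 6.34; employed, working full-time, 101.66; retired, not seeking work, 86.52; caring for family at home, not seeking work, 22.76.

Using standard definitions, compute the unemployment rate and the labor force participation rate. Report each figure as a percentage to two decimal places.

Employed = 26.42 + 6.34 + 101.66 = 134.42 million (anyone who worked, including part-time for economic reasons, counts as employed).
Unemployed = 6.11 million.
Labor force = 134.42 + 6.11 = 140.53 million.
Not in labor force = 10.93 + 86.52 + 22.76 = 120.21 million (those not working and not actively searching are outside the labor force).
Civilian working-age population = 140.53 + 120.21 = 260.74 million.
Unemployment rate = 6.11 / 140.53 = 4.35%.
Labor force participation rate = 140.53 / 260.74 = 53.90%.

Unemployment rate ≈ 4.35%; labor force participation rate ≈ 53.90%.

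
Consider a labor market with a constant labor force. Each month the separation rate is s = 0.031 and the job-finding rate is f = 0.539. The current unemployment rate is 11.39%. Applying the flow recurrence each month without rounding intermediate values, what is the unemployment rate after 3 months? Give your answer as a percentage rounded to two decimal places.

With a fixed labor force, u_{t+1} = u_t + s·(1−u_t) − f·u_t = u_t·(1−s−f) + s.
Here 1−s−f = 0.430 and s = 0.031.
u_1 = 0.113900 × 0.430 + 0.031 = 0.079977.
u_2 = 0.079977 × 0.430 + 0.031 = 0.065390.
u_3 = 0.065390 × 0.430 + 0.031 = 0.059118.

Unemployment rate after three months ≈ 5.91%.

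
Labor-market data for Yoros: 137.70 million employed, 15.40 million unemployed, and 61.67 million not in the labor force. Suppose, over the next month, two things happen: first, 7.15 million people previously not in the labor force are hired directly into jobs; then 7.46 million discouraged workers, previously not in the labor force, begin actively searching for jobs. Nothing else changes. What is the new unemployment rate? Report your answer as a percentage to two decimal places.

Initially, labor force = 137.70 + 15.40 = 153.10 million, so u = 15.40/153.10 = 10.06%.
After the first change, employed and labor force both rise by 7.15; unemployed unchanged → E = 144.85, U = 15.40, labor force = 160.25 million.
After the second change, unemployed and labor force both rise by 7.46 → E = 144.85, U = 22.86, labor force = 167.71 million.
New unemployment rate = 22.86 / 167.71 = 13.63%.

New unemployment rate ≈ 13.63%.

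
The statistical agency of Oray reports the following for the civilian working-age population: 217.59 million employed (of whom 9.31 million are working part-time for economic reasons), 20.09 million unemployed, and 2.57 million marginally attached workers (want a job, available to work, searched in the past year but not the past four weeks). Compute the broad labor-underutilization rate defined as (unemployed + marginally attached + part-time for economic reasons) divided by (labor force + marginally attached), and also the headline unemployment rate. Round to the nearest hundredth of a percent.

Broad underutilization rate ≈ 13.31%; headline unemployment rate ≈ 8.45%.

Labor force = 217.59 + 20.09 = 237.68 million.
Numerator = 20.09 + 2.57 + 9.31 = 31.97 million.
Denominator = 237.68 + 2.57 = 240.25 million.
Broad rate = 31.97 / 240.25 = 13.31%.
Headline unemployment rate = 20.09 / 237.68 = 8.45%.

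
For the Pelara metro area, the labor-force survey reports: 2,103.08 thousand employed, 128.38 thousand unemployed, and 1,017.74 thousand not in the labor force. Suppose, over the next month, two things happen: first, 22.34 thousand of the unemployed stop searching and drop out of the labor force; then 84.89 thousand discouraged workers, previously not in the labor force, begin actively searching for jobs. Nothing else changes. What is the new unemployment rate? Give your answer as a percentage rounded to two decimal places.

Initially, labor force = 2,103.08 + 128.38 = 2,231.46 thousand, so u = 128.38/2,231.46 = 5.75%.
After the first change, unemployed and labor force both fall by 22.34 → E = 2,103.08, U = 106.04, labor force = 2,209.12 thousand.
After the second change, unemployed and labor force both rise by 84.89 → E = 2,103.08, U = 190.93, labor force = 2,294.01 thousand.
New unemployment rate = 190.93 / 2,294.01 = 8.32%.

New unemployment rate ≈ 8.32%.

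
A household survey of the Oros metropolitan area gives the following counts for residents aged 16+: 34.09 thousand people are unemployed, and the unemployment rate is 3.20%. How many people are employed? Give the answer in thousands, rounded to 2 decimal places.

Labor force = U / u = 34.09 / 0.0320 ≈ 1,065.31 thousand.
Employed = labor force − unemployed = 1,065.31 − 34.09 = 1,031.22 thousand.

About 1,031.22 thousand are employed.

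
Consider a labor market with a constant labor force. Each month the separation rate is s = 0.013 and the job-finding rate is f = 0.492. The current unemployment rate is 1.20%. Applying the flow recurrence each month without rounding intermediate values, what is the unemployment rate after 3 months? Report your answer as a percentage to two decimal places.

Unemployment rate after three months ≈ 2.41%.

With a fixed labor force, u_{t+1} = u_t + s·(1−u_t) − f·u_t = u_t·(1−s−f) + s.
Here 1−s−f = 0.495 and s = 0.013.
u_1 = 0.012000 × 0.495 + 0.013 = 0.018940.
u_2 = 0.018940 × 0.495 + 0.013 = 0.022375.
u_3 = 0.022375 × 0.495 + 0.013 = 0.024076.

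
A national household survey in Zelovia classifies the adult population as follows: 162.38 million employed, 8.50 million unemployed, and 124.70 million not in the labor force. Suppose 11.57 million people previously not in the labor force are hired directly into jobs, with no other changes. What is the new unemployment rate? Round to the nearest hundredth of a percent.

New unemployment rate ≈ 4.66%.

Initially, labor force = 162.38 + 8.50 = 170.88 million, so u = 8.50/170.88 = 4.97%.
After the change, employed and labor force both rise by 11.57; unemployed unchanged → E = 173.95, U = 8.50, labor force = 182.45 million.
New unemployment rate = 8.50 / 182.45 = 4.66%.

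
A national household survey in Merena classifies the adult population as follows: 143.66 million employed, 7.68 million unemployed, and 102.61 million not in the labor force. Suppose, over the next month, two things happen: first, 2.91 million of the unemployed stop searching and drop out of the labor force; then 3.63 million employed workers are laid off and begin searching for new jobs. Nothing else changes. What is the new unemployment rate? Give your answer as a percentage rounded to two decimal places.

New unemployment rate ≈ 5.66%.

Initially, labor force = 143.66 + 7.68 = 151.34 million, so u = 7.68/151.34 = 5.07%.
After the first change, unemployed and labor force both fall by 2.91 → E = 143.66, U = 4.77, labor force = 148.43 million.
After the second change, employed falls and unemployed rises by 3.63; labor force unchanged → E = 140.03, U = 8.40, labor force = 148.43 million.
New unemployment rate = 8.40 / 148.43 = 5.66%.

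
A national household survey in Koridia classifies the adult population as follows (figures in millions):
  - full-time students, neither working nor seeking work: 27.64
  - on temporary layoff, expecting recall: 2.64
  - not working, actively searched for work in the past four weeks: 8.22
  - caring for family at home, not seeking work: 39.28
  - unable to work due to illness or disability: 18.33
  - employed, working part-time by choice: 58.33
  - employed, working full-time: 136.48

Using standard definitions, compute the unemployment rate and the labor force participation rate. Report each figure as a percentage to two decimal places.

Unemployment rate ≈ 5.28%; labor force participation rate ≈ 70.70%.

Employed = 58.33 + 136.48 = 194.81 million.
Unemployed = 2.64 + 8.22 = 10.86 million (jobless and actively searching, or on temporary layoff).
Labor force = 194.81 + 10.86 = 205.67 million.
Not in labor force = 27.64 + 39.28 + 18.33 = 85.25 million (those not working and not actively searching are outside the labor force).
Civilian working-age population = 205.67 + 85.25 = 290.92 million.
Unemployment rate = 10.86 / 205.67 = 5.28%.
Labor force participation rate = 205.67 / 290.92 = 70.70%.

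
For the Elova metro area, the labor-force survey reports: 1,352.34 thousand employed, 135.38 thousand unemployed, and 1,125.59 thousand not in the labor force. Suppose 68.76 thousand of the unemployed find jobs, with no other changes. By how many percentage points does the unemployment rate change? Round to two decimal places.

The unemployment rate changes by −4.62 percentage points.

Initially, labor force = 1,352.34 + 135.38 = 1,487.72 thousand, so u = 135.38/1,487.72 = 9.10%.
After the change, unemployed falls and employed rises by 68.76; labor force unchanged → E = 1,421.10, U = 66.62, labor force = 1,487.72 thousand.
New unemployment rate = 66.62 / 1,487.72 = 4.48%.
Change = 4.48% − 9.10% = −4.62 percentage points.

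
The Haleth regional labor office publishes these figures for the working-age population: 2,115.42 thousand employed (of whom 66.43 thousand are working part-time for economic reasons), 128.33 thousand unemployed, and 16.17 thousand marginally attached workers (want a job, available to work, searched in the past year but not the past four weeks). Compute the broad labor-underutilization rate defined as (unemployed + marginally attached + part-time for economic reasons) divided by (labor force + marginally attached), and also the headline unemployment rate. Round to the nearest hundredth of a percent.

Broad underutilization rate ≈ 9.33%; headline unemployment rate ≈ 5.72%.

Labor force = 2,115.42 + 128.33 = 2,243.75 thousand.
Numerator = 128.33 + 16.17 + 66.43 = 210.93 thousand.
Denominator = 2,243.75 + 16.17 = 2,259.92 thousand.
Broad rate = 210.93 / 2,259.92 = 9.33%.
Headline unemployment rate = 128.33 / 2,243.75 = 5.72%.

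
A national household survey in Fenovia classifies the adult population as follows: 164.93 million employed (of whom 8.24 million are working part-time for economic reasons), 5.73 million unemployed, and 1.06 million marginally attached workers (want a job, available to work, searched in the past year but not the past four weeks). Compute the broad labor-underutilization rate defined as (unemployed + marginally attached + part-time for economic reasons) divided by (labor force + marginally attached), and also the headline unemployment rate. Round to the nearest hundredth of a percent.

Broad underutilization rate ≈ 8.75%; headline unemployment rate ≈ 3.36%.

Labor force = 164.93 + 5.73 = 170.66 million.
Numerator = 5.73 + 1.06 + 8.24 = 15.03 million.
Denominator = 170.66 + 1.06 = 171.72 million.
Broad rate = 15.03 / 171.72 = 8.75%.
Headline unemployment rate = 5.73 / 170.66 = 3.36%.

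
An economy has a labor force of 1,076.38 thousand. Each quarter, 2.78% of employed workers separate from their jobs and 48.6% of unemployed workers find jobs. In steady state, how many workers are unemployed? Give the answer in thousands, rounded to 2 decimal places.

Steady-state unemployment rate u* = s/(s+f) = 2.78/(2.78+48.6) = 0.054107.
Unemployed = u* × labor force = 0.054107 × 1,076.38 ≈ 58.24 thousand.

About 58.24 thousand are unemployed in steady state.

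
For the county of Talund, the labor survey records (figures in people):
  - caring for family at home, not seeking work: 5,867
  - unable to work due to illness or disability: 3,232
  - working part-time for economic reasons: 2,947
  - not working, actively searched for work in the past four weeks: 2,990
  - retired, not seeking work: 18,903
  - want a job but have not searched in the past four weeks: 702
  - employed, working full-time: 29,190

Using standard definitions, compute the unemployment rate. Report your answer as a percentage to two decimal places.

Unemployment rate ≈ 8.51%.

Employed = 2,947 + 29,190 = 32,137 (anyone who worked, including part-time for economic reasons, counts as employed).
Unemployed = 2,990.
Labor force = 32,137 + 2,990 = 35,127.
Unemployment rate = 2,990 / 35,127 = 8.51%.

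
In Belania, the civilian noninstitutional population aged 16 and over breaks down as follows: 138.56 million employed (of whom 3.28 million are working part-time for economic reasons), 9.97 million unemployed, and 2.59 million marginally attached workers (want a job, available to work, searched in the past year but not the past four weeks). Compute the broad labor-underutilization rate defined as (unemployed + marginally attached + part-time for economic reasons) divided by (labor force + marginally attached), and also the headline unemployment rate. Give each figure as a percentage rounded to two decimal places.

Broad underutilization rate ≈ 10.48%; headline unemployment rate ≈ 6.71%.

Labor force = 138.56 + 9.97 = 148.53 million.
Numerator = 9.97 + 2.59 + 3.28 = 15.84 million.
Denominator = 148.53 + 2.59 = 151.12 million.
Broad rate = 15.84 / 151.12 = 10.48%.
Headline unemployment rate = 9.97 / 148.53 = 6.71%.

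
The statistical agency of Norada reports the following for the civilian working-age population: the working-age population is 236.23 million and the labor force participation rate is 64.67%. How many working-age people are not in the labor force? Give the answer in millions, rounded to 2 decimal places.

Share not in the labor force = 1 − 0.6467 = 0.3533.
Not in labor force = 0.3533 × 236.23 ≈ 83.46 million.

About 83.46 million are not in the labor force.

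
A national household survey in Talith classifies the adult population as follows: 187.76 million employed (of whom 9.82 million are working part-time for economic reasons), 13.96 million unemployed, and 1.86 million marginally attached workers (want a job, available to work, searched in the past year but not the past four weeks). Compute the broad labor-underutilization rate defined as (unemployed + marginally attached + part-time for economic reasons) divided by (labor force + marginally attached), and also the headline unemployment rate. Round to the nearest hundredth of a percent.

Labor force = 187.76 + 13.96 = 201.72 million.
Numerator = 13.96 + 1.86 + 9.82 = 25.64 million.
Denominator = 201.72 + 1.86 = 203.58 million.
Broad rate = 25.64 / 203.58 = 12.59%.
Headline unemployment rate = 13.96 / 201.72 = 6.92%.

Broad underutilization rate ≈ 12.59%; headline unemployment rate ≈ 6.92%.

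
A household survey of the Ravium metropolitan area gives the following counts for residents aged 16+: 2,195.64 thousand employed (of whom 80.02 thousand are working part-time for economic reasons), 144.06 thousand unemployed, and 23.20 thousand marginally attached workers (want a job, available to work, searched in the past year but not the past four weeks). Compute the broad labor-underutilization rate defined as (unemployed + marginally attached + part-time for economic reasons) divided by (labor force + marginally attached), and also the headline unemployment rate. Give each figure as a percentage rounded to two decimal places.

Labor force = 2,195.64 + 144.06 = 2,339.70 thousand.
Numerator = 144.06 + 23.20 + 80.02 = 247.28 thousand.
Denominator = 2,339.70 + 23.20 = 2,362.90 thousand.
Broad rate = 247.28 / 2,362.90 = 10.47%.
Headline unemployment rate = 144.06 / 2,339.70 = 6.16%.

Broad underutilization rate ≈ 10.47%; headline unemployment rate ≈ 6.16%.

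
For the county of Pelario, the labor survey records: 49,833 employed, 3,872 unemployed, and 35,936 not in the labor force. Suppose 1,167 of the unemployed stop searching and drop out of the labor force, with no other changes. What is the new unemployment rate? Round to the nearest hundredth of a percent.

Initially, labor force = 49,833 + 3,872 = 53,705, so u = 3,872/53,705 = 7.21%.
After the change, unemployed and labor force both fall by 1,167 → E = 49,833, U = 2,705, labor force = 52,538.
New unemployment rate = 2,705 / 52,538 = 5.15%.

New unemployment rate ≈ 5.15%.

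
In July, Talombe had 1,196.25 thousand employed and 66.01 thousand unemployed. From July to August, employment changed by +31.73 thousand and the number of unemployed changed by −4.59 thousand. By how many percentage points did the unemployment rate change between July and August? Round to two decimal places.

The unemployment rate changed by −0.47 percentage points.

July: labor force = 1,196.25 + 66.01 = 1,262.26; u = 66.01/1,262.26 = 5.23%.
August: labor force = 1,227.98 + 61.42 = 1,289.40; u = 61.42/1,289.40 = 4.76%.
Change = 4.76% − 5.23% = −0.47 pp.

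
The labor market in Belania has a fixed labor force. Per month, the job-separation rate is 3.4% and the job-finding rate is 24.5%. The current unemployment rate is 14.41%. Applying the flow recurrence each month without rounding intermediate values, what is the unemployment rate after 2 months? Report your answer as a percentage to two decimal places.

Unemployment rate after two months ≈ 13.34%.

With a fixed labor force, u_{t+1} = u_t + s·(1−u_t) − f·u_t = u_t·(1−s−f) + s.
Here 1−s−f = 0.721 and s = 0.034.
u_1 = 0.144100 × 0.721 + 0.034 = 0.137896.
u_2 = 0.137896 × 0.721 + 0.034 = 0.133423.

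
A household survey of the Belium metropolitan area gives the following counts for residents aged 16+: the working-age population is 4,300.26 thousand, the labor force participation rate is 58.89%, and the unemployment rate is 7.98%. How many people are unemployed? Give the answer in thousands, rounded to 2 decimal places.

Labor force = 0.5889 × 4,300.26 = 2,532.42 thousand.
Unemployed = 0.0798 × 2,532.42 ≈ 202.09 thousand.

About 202.09 thousand are unemployed.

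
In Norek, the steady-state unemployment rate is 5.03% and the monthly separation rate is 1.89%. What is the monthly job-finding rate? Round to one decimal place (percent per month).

From u* = s/(s+f): f = s·(1−u)/u.
f = 1.89 × (1 − 0.0503) / 0.0503 = 1.7949 / 0.0503 ≈ 35.7% per month.

Job-finding rate ≈ 35.7% per month.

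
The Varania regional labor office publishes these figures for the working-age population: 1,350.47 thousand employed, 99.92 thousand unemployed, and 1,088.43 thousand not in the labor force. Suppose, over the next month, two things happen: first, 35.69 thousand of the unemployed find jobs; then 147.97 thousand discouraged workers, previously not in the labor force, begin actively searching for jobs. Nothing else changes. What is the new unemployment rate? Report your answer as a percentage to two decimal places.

New unemployment rate ≈ 13.28%.

Initially, labor force = 1,350.47 + 99.92 = 1,450.39 thousand, so u = 99.92/1,450.39 = 6.89%.
After the first change, unemployed falls and employed rises by 35.69; labor force unchanged → E = 1,386.16, U = 64.23, labor force = 1,450.39 thousand.
After the second change, unemployed and labor force both rise by 147.97 → E = 1,386.16, U = 212.20, labor force = 1,598.36 thousand.
New unemployment rate = 212.20 / 1,598.36 = 13.28%.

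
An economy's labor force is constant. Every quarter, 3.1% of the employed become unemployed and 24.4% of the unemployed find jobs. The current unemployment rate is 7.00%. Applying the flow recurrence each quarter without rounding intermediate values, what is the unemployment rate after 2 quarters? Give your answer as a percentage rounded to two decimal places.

Unemployment rate after two quarters ≈ 9.03%.

With a fixed labor force, u_{t+1} = u_t + s·(1−u_t) − f·u_t = u_t·(1−s−f) + s.
Here 1−s−f = 0.725 and s = 0.031.
u_1 = 0.070000 × 0.725 + 0.031 = 0.081750.
u_2 = 0.081750 × 0.725 + 0.031 = 0.090269.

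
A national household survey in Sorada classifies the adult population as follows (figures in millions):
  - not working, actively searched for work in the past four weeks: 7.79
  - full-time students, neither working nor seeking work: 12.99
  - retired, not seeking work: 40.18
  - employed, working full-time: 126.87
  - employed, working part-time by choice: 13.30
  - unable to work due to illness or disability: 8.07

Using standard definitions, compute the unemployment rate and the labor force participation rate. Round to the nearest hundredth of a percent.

Unemployment rate ≈ 5.26%; labor force participation rate ≈ 70.73%.

Employed = 126.87 + 13.30 = 140.17 million.
Unemployed = 7.79 million.
Labor force = 140.17 + 7.79 = 147.96 million.
Not in labor force = 12.99 + 40.18 + 8.07 = 61.24 million (those not working and not actively searching are outside the labor force).
Civilian working-age population = 147.96 + 61.24 = 209.20 million.
Unemployment rate = 7.79 / 147.96 = 5.26%.
Labor force participation rate = 147.96 / 209.20 = 70.73%.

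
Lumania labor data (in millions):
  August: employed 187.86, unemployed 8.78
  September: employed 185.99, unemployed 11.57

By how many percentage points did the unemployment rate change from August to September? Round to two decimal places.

August: labor force = 187.86 + 8.78 = 196.64; u = 8.78/196.64 = 4.47%.
September: labor force = 185.99 + 11.57 = 197.56; u = 11.57/197.56 = 5.86%.
Change = 5.86% − 4.47% = +1.39 pp.

The unemployment rate changed by +1.39 percentage points.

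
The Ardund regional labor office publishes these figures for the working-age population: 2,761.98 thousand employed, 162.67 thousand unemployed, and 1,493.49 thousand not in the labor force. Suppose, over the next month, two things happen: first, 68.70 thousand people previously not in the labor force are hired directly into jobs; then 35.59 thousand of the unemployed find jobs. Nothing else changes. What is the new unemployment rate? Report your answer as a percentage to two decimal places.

New unemployment rate ≈ 4.25%.

Initially, labor force = 2,761.98 + 162.67 = 2,924.65 thousand, so u = 162.67/2,924.65 = 5.56%.
After the first change, employed and labor force both rise by 68.70; unemployed unchanged → E = 2,830.68, U = 162.67, labor force = 2,993.35 thousand.
After the second change, unemployed falls and employed rises by 35.59; labor force unchanged → E = 2,866.27, U = 127.08, labor force = 2,993.35 thousand.
New unemployment rate = 127.08 / 2,993.35 = 4.25%.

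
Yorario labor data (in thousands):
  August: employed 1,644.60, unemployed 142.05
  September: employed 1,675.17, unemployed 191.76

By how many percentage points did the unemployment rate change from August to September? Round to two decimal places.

August: labor force = 1,644.60 + 142.05 = 1,786.65; u = 142.05/1,786.65 = 7.95%.
September: labor force = 1,675.17 + 191.76 = 1,866.93; u = 191.76/1,866.93 = 10.27%.
Change = 10.27% − 7.95% = +2.32 pp.

The unemployment rate changed by +2.32 percentage points.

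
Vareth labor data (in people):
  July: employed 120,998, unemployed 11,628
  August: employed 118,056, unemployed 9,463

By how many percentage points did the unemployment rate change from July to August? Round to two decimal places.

The unemployment rate changed by −1.35 percentage points.

July: labor force = 120,998 + 11,628 = 132,626; u = 11,628/132,626 = 8.77%.
August: labor force = 118,056 + 9,463 = 127,519; u = 9,463/127,519 = 7.42%.
Change = 7.42% − 8.77% = −1.35 pp.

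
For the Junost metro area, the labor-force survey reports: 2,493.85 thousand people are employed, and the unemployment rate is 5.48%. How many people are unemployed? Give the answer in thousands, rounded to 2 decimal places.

Let U be the number unemployed. The labor force is E + U, and U/(E+U) = 0.0548.
So U = 0.0548 × 2,493.85 / (1 − 0.0548) = 136.6630 / 0.9452 ≈ 144.59 thousand.

About 144.59 thousand are unemployed.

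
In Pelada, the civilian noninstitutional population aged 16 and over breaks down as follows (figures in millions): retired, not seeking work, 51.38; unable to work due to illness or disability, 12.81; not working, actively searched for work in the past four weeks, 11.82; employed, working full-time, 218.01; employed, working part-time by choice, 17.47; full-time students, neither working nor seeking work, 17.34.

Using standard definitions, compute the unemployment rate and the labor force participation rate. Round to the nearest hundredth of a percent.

Employed = 218.01 + 17.47 = 235.48 million.
Unemployed = 11.82 million.
Labor force = 235.48 + 11.82 = 247.30 million.
Not in labor force = 51.38 + 12.81 + 17.34 = 81.53 million (those not working and not actively searching are outside the labor force).
Civilian working-age population = 247.30 + 81.53 = 328.83 million.
Unemployment rate = 11.82 / 247.30 = 4.78%.
Labor force participation rate = 247.30 / 328.83 = 75.21%.

Unemployment rate ≈ 4.78%; labor force participation rate ≈ 75.21%.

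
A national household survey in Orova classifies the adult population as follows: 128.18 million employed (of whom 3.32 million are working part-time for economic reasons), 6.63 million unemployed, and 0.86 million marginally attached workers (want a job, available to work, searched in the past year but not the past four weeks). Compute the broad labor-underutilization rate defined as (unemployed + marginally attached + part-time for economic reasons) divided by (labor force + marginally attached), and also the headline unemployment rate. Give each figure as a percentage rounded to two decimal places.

Broad underutilization rate ≈ 7.97%; headline unemployment rate ≈ 4.92%.

Labor force = 128.18 + 6.63 = 134.81 million.
Numerator = 6.63 + 0.86 + 3.32 = 10.81 million.
Denominator = 134.81 + 0.86 = 135.67 million.
Broad rate = 10.81 / 135.67 = 7.97%.
Headline unemployment rate = 6.63 / 134.81 = 4.92%.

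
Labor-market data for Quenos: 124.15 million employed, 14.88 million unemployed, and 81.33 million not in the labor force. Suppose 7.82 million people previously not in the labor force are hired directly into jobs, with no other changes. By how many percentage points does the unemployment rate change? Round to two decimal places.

Initially, labor force = 124.15 + 14.88 = 139.03 million, so u = 14.88/139.03 = 10.70%.
After the change, employed and labor force both rise by 7.82; unemployed unchanged → E = 131.97, U = 14.88, labor force = 146.85 million.
New unemployment rate = 14.88 / 146.85 = 10.13%.
Change = 10.13% − 10.70% = −0.57 percentage points.

The unemployment rate changes by −0.57 percentage points.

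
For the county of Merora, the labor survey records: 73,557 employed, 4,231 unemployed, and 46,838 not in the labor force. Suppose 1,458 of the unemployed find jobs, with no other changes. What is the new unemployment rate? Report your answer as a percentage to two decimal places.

New unemployment rate ≈ 3.56%.

Initially, labor force = 73,557 + 4,231 = 77,788, so u = 4,231/77,788 = 5.44%.
After the change, unemployed falls and employed rises by 1,458; labor force unchanged → E = 75,015, U = 2,773, labor force = 77,788.
New unemployment rate = 2,773 / 77,788 = 3.56%.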